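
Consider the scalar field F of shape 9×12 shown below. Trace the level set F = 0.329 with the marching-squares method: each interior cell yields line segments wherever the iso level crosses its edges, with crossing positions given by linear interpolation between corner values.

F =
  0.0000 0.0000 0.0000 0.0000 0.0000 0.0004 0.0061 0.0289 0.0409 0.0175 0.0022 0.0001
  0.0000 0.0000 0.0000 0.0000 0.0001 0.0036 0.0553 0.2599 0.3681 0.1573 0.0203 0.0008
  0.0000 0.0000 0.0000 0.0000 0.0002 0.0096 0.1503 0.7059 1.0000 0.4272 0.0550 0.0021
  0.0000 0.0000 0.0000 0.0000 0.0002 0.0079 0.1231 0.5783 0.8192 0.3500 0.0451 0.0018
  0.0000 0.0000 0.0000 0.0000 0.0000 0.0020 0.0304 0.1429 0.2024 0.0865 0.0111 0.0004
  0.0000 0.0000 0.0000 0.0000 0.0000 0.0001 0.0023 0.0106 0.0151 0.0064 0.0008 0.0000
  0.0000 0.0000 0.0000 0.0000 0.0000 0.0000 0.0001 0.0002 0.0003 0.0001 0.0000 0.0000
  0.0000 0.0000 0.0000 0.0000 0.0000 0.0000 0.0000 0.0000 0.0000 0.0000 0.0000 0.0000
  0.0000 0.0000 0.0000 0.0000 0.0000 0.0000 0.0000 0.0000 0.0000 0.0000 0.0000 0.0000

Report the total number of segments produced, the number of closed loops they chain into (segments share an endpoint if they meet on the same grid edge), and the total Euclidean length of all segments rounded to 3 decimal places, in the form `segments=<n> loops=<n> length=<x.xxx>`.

segments=12 loops=1 length=9.004

cell (0,7): code 0100 → (0.881,8.000)–(1.000,7.639)
cell (0,8): code 1000 → (1.000,8.185)–(0.881,8.000)
cell (1,6): code 0100 → (1.155,7.000)–(2.000,6.322)
cell (1,7): code 1110 → (1.000,7.639)–(1.155,7.000)
cell (1,8): code 1101 → (1.636,9.000)–(1.000,8.185)
cell (1,9): code 1000 → (2.000,9.264)–(1.636,9.000)
cell (2,6): code 0110 → (2.000,6.322)–(3.000,6.452)
cell (2,9): code 1001 → (3.000,9.069)–(2.000,9.264)
cell (3,6): code 0010 → (3.000,6.452)–(3.573,7.000)
cell (3,7): code 0011 → (3.573,7.000)–(3.795,8.000)
cell (3,8): code 0011 → (3.795,8.000)–(3.080,9.000)
cell (3,9): code 0001 → (3.080,9.000)–(3.000,9.069)
total: 12 segments, chained into 1 closed loop(s), length Σ = 9.003742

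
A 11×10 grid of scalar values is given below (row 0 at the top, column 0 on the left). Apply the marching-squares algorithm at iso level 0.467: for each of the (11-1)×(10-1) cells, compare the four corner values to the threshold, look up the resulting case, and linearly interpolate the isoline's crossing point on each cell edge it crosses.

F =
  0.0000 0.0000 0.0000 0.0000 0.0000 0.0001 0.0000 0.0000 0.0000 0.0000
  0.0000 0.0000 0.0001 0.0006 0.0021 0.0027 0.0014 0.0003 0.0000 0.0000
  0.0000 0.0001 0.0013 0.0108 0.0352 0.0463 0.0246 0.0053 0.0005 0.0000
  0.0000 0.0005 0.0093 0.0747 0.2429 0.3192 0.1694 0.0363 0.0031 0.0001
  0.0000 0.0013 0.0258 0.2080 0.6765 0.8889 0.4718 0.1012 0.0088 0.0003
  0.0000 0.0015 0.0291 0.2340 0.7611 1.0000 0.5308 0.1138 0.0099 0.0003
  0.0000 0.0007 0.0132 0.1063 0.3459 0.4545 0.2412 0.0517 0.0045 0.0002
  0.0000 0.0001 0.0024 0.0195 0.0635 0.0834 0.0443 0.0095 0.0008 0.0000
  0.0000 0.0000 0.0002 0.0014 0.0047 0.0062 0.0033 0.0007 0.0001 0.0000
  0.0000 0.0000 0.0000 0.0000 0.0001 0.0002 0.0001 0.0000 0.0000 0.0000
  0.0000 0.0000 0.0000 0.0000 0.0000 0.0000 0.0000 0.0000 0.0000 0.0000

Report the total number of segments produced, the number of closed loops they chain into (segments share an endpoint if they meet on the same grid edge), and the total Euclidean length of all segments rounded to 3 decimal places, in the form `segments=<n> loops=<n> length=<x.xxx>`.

cell (3,3): code 0100 → (3.517,4.000)–(4.000,3.553)
cell (3,4): code 1100 → (3.259,5.000)–(3.517,4.000)
cell (3,5): code 1100 → (3.984,6.000)–(3.259,5.000)
cell (3,6): code 1000 → (4.000,6.013)–(3.984,6.000)
cell (4,3): code 0110 → (4.000,3.553)–(5.000,3.442)
cell (4,6): code 1001 → (5.000,6.153)–(4.000,6.013)
cell (5,3): code 0010 → (5.000,3.442)–(5.708,4.000)
cell (5,4): code 0011 → (5.708,4.000)–(5.977,5.000)
cell (5,5): code 0011 → (5.977,5.000)–(5.220,6.000)
cell (5,6): code 0001 → (5.220,6.000)–(5.000,6.153)
total: 10 segments, chained into 1 closed loop(s), length Σ = 8.421760

segments=10 loops=1 length=8.422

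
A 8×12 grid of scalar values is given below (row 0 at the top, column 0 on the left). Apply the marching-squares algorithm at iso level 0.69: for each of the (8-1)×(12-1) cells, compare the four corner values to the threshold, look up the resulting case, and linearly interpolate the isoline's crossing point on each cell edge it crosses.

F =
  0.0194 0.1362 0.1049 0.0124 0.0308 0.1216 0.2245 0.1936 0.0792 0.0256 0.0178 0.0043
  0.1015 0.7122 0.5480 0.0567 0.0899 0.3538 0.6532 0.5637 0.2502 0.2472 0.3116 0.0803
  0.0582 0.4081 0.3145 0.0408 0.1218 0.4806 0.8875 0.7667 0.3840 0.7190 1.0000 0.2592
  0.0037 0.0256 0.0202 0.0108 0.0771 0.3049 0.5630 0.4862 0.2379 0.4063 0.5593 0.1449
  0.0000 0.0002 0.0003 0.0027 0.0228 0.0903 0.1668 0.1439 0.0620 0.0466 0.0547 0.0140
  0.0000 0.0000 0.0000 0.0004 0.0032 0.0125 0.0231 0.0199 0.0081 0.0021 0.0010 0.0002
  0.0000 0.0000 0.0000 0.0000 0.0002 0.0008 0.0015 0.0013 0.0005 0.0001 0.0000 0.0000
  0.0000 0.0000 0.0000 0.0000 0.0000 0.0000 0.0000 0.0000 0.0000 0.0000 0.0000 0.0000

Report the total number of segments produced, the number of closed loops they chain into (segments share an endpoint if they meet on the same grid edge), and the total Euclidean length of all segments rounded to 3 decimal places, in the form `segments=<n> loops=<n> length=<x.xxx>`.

segments=16 loops=3 length=9.015

cell (0,0): code 0100 → (0.961,1.000)–(1.000,0.964)
cell (0,1): code 1000 → (1.000,1.135)–(0.961,1.000)
cell (1,0): code 0010 → (1.000,0.964)–(1.073,1.000)
cell (1,1): code 0001 → (1.073,1.000)–(1.000,1.135)
cell (1,5): code 0100 → (1.157,6.000)–(2.000,5.515)
cell (1,6): code 1100 → (1.622,7.000)–(1.157,6.000)
cell (1,7): code 1000 → (2.000,7.200)–(1.622,7.000)
cell (1,8): code 0100 → (1.939,9.000)–(2.000,8.913)
cell (1,9): code 1100 → (1.550,10.000)–(1.939,9.000)
cell (1,10): code 1000 → (2.000,10.418)–(1.550,10.000)
cell (2,5): code 0010 → (2.000,5.515)–(2.609,6.000)
cell (2,6): code 0011 → (2.609,6.000)–(2.273,7.000)
cell (2,7): code 0001 → (2.273,7.000)–(2.000,7.200)
cell (2,8): code 0010 → (2.000,8.913)–(2.093,9.000)
cell (2,9): code 0011 → (2.093,9.000)–(2.703,10.000)
cell (2,10): code 0001 → (2.703,10.000)–(2.000,10.418)
total: 16 segments, chained into 3 closed loop(s), length Σ = 9.015135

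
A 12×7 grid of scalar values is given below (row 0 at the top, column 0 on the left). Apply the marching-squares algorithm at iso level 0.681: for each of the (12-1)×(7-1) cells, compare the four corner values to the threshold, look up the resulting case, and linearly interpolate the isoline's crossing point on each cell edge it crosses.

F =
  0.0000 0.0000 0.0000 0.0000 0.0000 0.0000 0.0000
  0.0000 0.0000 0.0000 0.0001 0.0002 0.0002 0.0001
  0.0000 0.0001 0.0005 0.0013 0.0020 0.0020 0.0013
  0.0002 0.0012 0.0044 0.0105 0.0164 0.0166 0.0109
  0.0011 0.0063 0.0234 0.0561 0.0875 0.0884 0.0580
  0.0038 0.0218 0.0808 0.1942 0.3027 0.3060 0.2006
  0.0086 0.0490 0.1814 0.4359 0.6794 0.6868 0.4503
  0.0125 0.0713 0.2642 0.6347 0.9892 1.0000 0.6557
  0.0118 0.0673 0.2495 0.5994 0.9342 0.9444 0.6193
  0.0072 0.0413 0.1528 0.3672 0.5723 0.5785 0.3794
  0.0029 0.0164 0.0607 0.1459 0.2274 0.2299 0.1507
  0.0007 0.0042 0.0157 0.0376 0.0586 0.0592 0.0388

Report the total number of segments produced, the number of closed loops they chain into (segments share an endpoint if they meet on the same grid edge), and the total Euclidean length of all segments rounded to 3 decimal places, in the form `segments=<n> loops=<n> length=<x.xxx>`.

cell (5,4): code 0100 → (5.985,5.000)–(6.000,4.216)
cell (5,5): code 1000 → (6.000,5.025)–(5.985,5.000)
cell (6,3): code 0100 → (6.005,4.000)–(7.000,3.131)
cell (6,4): code 1110 → (6.000,4.216)–(6.005,4.000)
cell (6,5): code 1001 → (7.000,5.927)–(6.000,5.025)
cell (7,3): code 0110 → (7.000,3.131)–(8.000,3.244)
cell (7,5): code 1001 → (8.000,5.810)–(7.000,5.927)
cell (8,3): code 0010 → (8.000,3.244)–(8.700,4.000)
cell (8,4): code 0011 → (8.700,4.000)–(8.720,5.000)
cell (8,5): code 0001 → (8.720,5.000)–(8.000,5.810)
total: 10 segments, chained into 1 closed loop(s), length Σ = 8.824368

segments=10 loops=1 length=8.824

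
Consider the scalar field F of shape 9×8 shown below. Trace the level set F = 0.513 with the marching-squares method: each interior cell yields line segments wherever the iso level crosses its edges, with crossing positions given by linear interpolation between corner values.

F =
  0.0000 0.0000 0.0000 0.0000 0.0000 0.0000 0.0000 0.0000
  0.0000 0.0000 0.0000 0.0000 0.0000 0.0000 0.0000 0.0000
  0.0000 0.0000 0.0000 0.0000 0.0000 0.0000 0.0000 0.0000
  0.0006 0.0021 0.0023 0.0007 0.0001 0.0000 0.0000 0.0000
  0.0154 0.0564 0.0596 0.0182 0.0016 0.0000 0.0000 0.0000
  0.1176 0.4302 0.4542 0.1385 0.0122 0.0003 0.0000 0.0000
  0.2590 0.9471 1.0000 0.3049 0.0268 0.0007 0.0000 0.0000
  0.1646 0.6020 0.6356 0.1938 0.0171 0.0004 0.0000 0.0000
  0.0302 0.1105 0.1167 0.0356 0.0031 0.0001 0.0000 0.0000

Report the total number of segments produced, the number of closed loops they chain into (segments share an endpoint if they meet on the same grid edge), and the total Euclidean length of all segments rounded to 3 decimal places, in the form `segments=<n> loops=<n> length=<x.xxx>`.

cell (5,0): code 0100 → (5.160,1.000)–(6.000,0.369)
cell (5,1): code 1100 → (5.108,2.000)–(5.160,1.000)
cell (5,2): code 1000 → (6.000,2.701)–(5.108,2.000)
cell (6,0): code 0110 → (6.000,0.369)–(7.000,0.797)
cell (6,2): code 1001 → (7.000,2.278)–(6.000,2.701)
cell (7,0): code 0010 → (7.000,0.797)–(7.181,1.000)
cell (7,1): code 0011 → (7.181,1.000)–(7.236,2.000)
cell (7,2): code 0001 → (7.236,2.000)–(7.000,2.278)
total: 8 segments, chained into 1 closed loop(s), length Σ = 6.997907

segments=8 loops=1 length=6.998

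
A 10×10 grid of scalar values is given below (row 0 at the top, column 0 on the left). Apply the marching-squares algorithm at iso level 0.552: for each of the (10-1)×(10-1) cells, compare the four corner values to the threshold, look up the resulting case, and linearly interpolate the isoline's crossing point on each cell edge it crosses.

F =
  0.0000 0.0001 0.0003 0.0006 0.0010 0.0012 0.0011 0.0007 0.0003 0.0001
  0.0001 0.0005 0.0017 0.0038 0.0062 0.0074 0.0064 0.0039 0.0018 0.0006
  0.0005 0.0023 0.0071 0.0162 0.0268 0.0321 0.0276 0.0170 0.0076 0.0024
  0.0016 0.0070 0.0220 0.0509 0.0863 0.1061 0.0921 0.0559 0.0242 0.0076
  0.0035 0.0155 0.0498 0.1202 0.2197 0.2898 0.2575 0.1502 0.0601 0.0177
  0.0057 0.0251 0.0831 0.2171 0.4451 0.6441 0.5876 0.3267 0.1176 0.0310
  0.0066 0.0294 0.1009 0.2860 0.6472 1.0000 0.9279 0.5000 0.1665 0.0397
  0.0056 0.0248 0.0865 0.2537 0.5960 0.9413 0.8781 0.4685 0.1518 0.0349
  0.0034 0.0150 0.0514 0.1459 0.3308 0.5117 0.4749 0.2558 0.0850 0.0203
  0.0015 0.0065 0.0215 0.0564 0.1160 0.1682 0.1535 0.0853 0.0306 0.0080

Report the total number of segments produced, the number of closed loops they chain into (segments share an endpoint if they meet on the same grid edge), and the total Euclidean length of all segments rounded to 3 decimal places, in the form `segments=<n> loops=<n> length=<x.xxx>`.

segments=12 loops=1 length=9.861

cell (4,4): code 0100 → (4.740,5.000)–(5.000,4.537)
cell (4,5): code 1100 → (4.892,6.000)–(4.740,5.000)
cell (4,6): code 1000 → (5.000,6.136)–(4.892,6.000)
cell (5,3): code 0100 → (5.529,4.000)–(6.000,3.736)
cell (5,4): code 1110 → (5.000,4.537)–(5.529,4.000)
cell (5,6): code 1001 → (6.000,6.878)–(5.000,6.136)
cell (6,3): code 0110 → (6.000,3.736)–(7.000,3.871)
cell (6,6): code 1001 → (7.000,6.796)–(6.000,6.878)
cell (7,3): code 0010 → (7.000,3.871)–(7.166,4.000)
cell (7,4): code 0011 → (7.166,4.000)–(7.906,5.000)
cell (7,5): code 0011 → (7.906,5.000)–(7.809,6.000)
cell (7,6): code 0001 → (7.809,6.000)–(7.000,6.796)
total: 12 segments, chained into 1 closed loop(s), length Σ = 9.861297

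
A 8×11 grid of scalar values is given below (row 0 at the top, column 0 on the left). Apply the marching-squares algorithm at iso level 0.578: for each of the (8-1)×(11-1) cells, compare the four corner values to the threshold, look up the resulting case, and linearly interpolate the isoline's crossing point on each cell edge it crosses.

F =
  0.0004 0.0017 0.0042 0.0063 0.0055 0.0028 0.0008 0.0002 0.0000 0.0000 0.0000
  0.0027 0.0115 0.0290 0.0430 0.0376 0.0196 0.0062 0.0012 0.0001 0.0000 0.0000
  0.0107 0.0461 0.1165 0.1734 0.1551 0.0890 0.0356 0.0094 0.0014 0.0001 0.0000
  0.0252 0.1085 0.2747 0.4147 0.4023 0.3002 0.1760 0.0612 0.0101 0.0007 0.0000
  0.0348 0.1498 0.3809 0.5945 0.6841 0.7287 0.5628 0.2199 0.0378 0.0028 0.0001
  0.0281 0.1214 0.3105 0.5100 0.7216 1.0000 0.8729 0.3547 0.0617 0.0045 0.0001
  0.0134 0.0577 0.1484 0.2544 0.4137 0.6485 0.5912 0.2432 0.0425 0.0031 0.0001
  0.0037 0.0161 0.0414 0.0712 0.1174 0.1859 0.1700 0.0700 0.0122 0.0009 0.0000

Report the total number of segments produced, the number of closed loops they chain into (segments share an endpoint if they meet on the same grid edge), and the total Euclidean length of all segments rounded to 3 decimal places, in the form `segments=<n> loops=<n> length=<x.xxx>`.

segments=14 loops=1 length=9.652

cell (3,2): code 0100 → (3.908,3.000)–(4.000,2.923)
cell (3,3): code 1100 → (3.623,4.000)–(3.908,3.000)
cell (3,4): code 1100 → (3.648,5.000)–(3.623,4.000)
cell (3,5): code 1000 → (4.000,5.908)–(3.648,5.000)
cell (4,2): code 0010 → (4.000,2.923)–(4.195,3.000)
cell (4,3): code 0111 → (4.195,3.000)–(5.000,3.321)
cell (4,5): code 1101 → (4.049,6.000)–(4.000,5.908)
cell (4,6): code 1000 → (5.000,6.569)–(4.049,6.000)
cell (5,3): code 0010 → (5.000,3.321)–(5.466,4.000)
cell (5,4): code 0111 → (5.466,4.000)–(6.000,4.700)
cell (5,6): code 1001 → (6.000,6.038)–(5.000,6.569)
cell (6,4): code 0010 → (6.000,4.700)–(6.152,5.000)
cell (6,5): code 0011 → (6.152,5.000)–(6.031,6.000)
cell (6,6): code 0001 → (6.031,6.000)–(6.000,6.038)
total: 14 segments, chained into 1 closed loop(s), length Σ = 9.651745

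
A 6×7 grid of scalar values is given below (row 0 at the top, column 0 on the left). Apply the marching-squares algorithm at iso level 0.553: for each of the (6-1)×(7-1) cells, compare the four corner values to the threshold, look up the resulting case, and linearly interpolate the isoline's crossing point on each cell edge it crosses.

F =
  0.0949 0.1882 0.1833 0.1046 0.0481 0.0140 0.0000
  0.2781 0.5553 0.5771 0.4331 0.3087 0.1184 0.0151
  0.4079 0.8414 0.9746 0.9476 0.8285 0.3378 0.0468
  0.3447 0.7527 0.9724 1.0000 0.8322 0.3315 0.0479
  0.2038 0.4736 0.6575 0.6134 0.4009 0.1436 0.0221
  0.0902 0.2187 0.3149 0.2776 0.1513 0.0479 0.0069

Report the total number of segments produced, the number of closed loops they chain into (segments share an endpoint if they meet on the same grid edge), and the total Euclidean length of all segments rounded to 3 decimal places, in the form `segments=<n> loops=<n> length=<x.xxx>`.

segments=16 loops=1 length=12.092

cell (0,0): code 0100 → (0.994,1.000)–(1.000,0.992)
cell (0,1): code 1100 → (0.939,2.000)–(0.994,1.000)
cell (0,2): code 1000 → (1.000,2.167)–(0.939,2.000)
cell (1,0): code 0110 → (1.000,0.992)–(2.000,0.335)
cell (1,2): code 1101 → (1.233,3.000)–(1.000,2.167)
cell (1,3): code 1100 → (1.470,4.000)–(1.233,3.000)
cell (1,4): code 1000 → (2.000,4.561)–(1.470,4.000)
cell (2,0): code 0110 → (2.000,0.335)–(3.000,0.511)
cell (2,4): code 1001 → (3.000,4.558)–(2.000,4.561)
cell (3,0): code 0010 → (3.000,0.511)–(3.716,1.000)
cell (3,1): code 0111 → (3.716,1.000)–(4.000,1.432)
cell (3,3): code 1011 → (4.000,3.284)–(3.647,4.000)
cell (3,4): code 0001 → (3.647,4.000)–(3.000,4.558)
cell (4,1): code 0010 → (4.000,1.432)–(4.305,2.000)
cell (4,2): code 0011 → (4.305,2.000)–(4.180,3.000)
cell (4,3): code 0001 → (4.180,3.000)–(4.000,3.284)
total: 16 segments, chained into 1 closed loop(s), length Σ = 12.091765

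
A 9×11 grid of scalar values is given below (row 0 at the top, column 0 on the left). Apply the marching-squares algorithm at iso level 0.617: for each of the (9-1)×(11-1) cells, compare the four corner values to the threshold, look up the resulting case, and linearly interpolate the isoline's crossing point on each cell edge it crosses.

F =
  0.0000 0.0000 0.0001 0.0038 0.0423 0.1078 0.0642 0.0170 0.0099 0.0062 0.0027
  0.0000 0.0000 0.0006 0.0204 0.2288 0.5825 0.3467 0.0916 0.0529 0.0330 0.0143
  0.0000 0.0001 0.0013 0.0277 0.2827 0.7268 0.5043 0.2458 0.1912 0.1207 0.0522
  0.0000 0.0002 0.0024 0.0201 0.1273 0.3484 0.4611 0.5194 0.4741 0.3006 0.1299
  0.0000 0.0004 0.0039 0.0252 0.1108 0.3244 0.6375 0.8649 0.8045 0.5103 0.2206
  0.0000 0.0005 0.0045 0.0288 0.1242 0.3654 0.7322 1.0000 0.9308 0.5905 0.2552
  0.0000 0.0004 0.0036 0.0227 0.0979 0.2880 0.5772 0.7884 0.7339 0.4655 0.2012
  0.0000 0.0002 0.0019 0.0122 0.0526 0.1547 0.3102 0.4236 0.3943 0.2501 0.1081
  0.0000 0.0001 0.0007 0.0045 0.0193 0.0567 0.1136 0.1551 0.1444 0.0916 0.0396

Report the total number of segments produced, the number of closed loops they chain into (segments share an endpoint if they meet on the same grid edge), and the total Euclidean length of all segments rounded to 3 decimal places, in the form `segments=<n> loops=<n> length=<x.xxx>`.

segments=16 loops=2 length=12.634

cell (1,4): code 0100 → (1.239,5.000)–(2.000,4.753)
cell (1,5): code 1000 → (2.000,5.493)–(1.239,5.000)
cell (2,4): code 0010 → (2.000,4.753)–(2.290,5.000)
cell (2,5): code 0001 → (2.290,5.000)–(2.000,5.493)
cell (3,5): code 0100 → (3.884,6.000)–(4.000,5.935)
cell (3,6): code 1100 → (3.282,7.000)–(3.884,6.000)
cell (3,7): code 1100 → (3.433,8.000)–(3.282,7.000)
cell (3,8): code 1000 → (4.000,8.637)–(3.433,8.000)
cell (4,5): code 0110 → (4.000,5.935)–(5.000,5.686)
cell (4,8): code 1001 → (5.000,8.922)–(4.000,8.637)
cell (5,5): code 0010 → (5.000,5.686)–(5.743,6.000)
cell (5,6): code 0111 → (5.743,6.000)–(6.000,6.188)
cell (5,8): code 1001 → (6.000,8.436)–(5.000,8.922)
cell (6,6): code 0010 → (6.000,6.188)–(6.470,7.000)
cell (6,7): code 0011 → (6.470,7.000)–(6.344,8.000)
cell (6,8): code 0001 → (6.344,8.000)–(6.000,8.436)
total: 16 segments, chained into 2 closed loop(s), length Σ = 12.633915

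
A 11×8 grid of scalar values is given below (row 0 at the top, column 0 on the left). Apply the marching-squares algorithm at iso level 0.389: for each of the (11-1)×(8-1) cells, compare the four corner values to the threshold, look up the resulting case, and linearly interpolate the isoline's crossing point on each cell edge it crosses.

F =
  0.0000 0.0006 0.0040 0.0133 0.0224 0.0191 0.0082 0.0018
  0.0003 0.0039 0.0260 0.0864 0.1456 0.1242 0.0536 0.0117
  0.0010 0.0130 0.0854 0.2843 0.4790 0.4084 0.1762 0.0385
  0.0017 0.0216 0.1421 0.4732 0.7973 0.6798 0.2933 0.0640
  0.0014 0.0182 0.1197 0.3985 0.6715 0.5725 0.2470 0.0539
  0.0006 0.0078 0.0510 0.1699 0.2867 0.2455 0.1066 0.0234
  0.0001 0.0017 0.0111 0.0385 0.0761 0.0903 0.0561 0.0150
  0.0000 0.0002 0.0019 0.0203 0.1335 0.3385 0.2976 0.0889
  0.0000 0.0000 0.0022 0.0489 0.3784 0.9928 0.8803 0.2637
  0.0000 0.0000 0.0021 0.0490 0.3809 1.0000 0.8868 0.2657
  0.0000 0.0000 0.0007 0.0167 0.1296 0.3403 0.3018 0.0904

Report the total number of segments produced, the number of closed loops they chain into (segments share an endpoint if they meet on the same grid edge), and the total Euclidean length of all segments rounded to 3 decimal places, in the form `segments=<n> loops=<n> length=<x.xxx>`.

segments=20 loops=2 length=18.310

cell (1,3): code 0100 → (1.730,4.000)–(2.000,3.538)
cell (1,4): code 1100 → (1.932,5.000)–(1.730,4.000)
cell (1,5): code 1000 → (2.000,5.084)–(1.932,5.000)
cell (2,2): code 0100 → (2.554,3.000)–(3.000,2.746)
cell (2,3): code 1110 → (2.000,3.538)–(2.554,3.000)
cell (2,5): code 1001 → (3.000,5.752)–(2.000,5.084)
cell (3,2): code 0110 → (3.000,2.746)–(4.000,2.966)
cell (3,5): code 1001 → (4.000,5.564)–(3.000,5.752)
cell (4,2): code 0010 → (4.000,2.966)–(4.042,3.000)
cell (4,3): code 0011 → (4.042,3.000)–(4.734,4.000)
cell (4,4): code 0011 → (4.734,4.000)–(4.561,5.000)
cell (4,5): code 0001 → (4.561,5.000)–(4.000,5.564)
cell (7,4): code 0100 → (7.077,5.000)–(8.000,4.017)
cell (7,5): code 1100 → (7.157,6.000)–(7.077,5.000)
cell (7,6): code 1000 → (8.000,6.797)–(7.157,6.000)
cell (8,4): code 0110 → (8.000,4.017)–(9.000,4.013)
cell (8,6): code 1001 → (9.000,6.801)–(8.000,6.797)
cell (9,4): code 0010 → (9.000,4.013)–(9.926,5.000)
cell (9,5): code 0011 → (9.926,5.000)–(9.851,6.000)
cell (9,6): code 0001 → (9.851,6.000)–(9.000,6.801)
total: 20 segments, chained into 2 closed loop(s), length Σ = 18.310466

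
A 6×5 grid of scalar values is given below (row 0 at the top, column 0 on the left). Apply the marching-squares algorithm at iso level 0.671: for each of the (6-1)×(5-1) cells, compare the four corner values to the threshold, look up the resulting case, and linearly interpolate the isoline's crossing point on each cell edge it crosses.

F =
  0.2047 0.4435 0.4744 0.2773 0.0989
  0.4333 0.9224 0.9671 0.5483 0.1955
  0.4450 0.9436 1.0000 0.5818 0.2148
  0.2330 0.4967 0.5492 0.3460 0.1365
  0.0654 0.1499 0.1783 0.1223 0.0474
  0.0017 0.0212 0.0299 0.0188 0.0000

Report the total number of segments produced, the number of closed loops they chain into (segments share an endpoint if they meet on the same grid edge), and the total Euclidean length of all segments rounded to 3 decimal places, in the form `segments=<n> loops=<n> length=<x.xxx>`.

cell (0,0): code 0100 → (0.475,1.000)–(1.000,0.486)
cell (0,1): code 1100 → (0.399,2.000)–(0.475,1.000)
cell (0,2): code 1000 → (1.000,2.707)–(0.399,2.000)
cell (1,0): code 0110 → (1.000,0.486)–(2.000,0.453)
cell (1,2): code 1001 → (2.000,2.787)–(1.000,2.707)
cell (2,0): code 0010 → (2.000,0.453)–(2.610,1.000)
cell (2,1): code 0011 → (2.610,1.000)–(2.730,2.000)
cell (2,2): code 0001 → (2.730,2.000)–(2.000,2.787)
total: 8 segments, chained into 1 closed loop(s), length Σ = 7.568601

segments=8 loops=1 length=7.569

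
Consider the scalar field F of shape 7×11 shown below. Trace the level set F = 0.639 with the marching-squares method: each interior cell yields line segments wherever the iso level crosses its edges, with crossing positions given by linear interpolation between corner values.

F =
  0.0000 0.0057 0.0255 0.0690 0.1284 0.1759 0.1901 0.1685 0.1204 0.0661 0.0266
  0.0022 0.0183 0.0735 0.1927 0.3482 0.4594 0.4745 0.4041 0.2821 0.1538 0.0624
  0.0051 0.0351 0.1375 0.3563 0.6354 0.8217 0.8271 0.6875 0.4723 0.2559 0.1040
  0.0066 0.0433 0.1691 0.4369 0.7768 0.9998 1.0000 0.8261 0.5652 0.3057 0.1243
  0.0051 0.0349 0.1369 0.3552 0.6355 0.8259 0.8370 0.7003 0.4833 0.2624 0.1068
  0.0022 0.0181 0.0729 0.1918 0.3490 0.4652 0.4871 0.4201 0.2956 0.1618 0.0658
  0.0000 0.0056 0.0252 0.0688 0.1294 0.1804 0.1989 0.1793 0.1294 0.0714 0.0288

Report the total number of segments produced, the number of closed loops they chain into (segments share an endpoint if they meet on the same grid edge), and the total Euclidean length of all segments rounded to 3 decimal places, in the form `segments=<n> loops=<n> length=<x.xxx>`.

cell (1,4): code 0100 → (1.496,5.000)–(2.000,4.019)
cell (1,5): code 1100 → (1.467,6.000)–(1.496,5.000)
cell (1,6): code 1100 → (1.829,7.000)–(1.467,6.000)
cell (1,7): code 1000 → (2.000,7.225)–(1.829,7.000)
cell (2,3): code 0100 → (2.025,4.000)–(3.000,3.595)
cell (2,4): code 1110 → (2.000,4.019)–(2.025,4.000)
cell (2,7): code 1001 → (3.000,7.717)–(2.000,7.225)
cell (3,3): code 0010 → (3.000,3.595)–(3.975,4.000)
cell (3,4): code 0111 → (3.975,4.000)–(4.000,4.018)
cell (3,7): code 1001 → (4.000,7.282)–(3.000,7.717)
cell (4,4): code 0010 → (4.000,4.018)–(4.518,5.000)
cell (4,5): code 0011 → (4.518,5.000)–(4.566,6.000)
cell (4,6): code 0011 → (4.566,6.000)–(4.219,7.000)
cell (4,7): code 0001 → (4.219,7.000)–(4.000,7.282)
total: 14 segments, chained into 1 closed loop(s), length Σ = 11.355908

segments=14 loops=1 length=11.356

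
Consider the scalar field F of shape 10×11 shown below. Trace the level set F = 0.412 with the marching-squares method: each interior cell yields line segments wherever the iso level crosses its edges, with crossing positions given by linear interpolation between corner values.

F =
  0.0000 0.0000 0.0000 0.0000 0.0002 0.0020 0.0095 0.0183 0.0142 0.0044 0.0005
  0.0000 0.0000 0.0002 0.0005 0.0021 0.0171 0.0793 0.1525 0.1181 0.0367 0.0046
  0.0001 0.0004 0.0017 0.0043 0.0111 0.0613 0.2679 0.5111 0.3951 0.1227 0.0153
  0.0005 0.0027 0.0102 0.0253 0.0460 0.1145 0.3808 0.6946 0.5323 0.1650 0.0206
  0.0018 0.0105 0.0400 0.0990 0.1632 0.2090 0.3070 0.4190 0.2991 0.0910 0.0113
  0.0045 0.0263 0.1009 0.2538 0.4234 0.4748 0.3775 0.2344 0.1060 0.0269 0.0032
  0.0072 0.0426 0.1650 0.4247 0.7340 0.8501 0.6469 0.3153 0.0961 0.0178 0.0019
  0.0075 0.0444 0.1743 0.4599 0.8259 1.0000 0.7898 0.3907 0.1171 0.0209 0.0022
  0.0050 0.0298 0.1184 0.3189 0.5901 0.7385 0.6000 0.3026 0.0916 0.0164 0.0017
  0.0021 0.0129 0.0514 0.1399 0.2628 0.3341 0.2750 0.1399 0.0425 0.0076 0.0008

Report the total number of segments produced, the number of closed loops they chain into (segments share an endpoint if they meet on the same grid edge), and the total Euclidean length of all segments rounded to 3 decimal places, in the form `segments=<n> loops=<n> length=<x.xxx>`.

segments=26 loops=2 length=19.415

cell (1,6): code 0100 → (1.724,7.000)–(2.000,6.593)
cell (1,7): code 1000 → (2.000,7.854)–(1.724,7.000)
cell (2,6): code 0110 → (2.000,6.593)–(3.000,6.099)
cell (2,7): code 1101 → (2.123,8.000)–(2.000,7.854)
cell (2,8): code 1000 → (3.000,8.328)–(2.123,8.000)
cell (3,6): code 0110 → (3.000,6.099)–(4.000,6.938)
cell (3,7): code 1011 → (4.000,7.058)–(3.516,8.000)
cell (3,8): code 0001 → (3.516,8.000)–(3.000,8.328)
cell (4,3): code 0100 → (4.956,4.000)–(5.000,3.933)
cell (4,4): code 1100 → (4.764,5.000)–(4.956,4.000)
cell (4,5): code 1000 → (5.000,5.645)–(4.764,5.000)
cell (4,6): code 0010 → (4.000,6.938)–(4.038,7.000)
cell (4,7): code 0001 → (4.038,7.000)–(4.000,7.058)
cell (5,2): code 0100 → (5.926,3.000)–(6.000,2.951)
cell (5,3): code 1110 → (5.000,3.933)–(5.926,3.000)
cell (5,5): code 1101 → (5.128,6.000)–(5.000,5.645)
cell (5,6): code 1000 → (6.000,6.708)–(5.128,6.000)
cell (6,2): code 0110 → (6.000,2.951)–(7.000,2.832)
cell (6,6): code 1001 → (7.000,6.947)–(6.000,6.708)
cell (7,2): code 0010 → (7.000,2.832)–(7.340,3.000)
cell (7,3): code 0111 → (7.340,3.000)–(8.000,3.343)
cell (7,6): code 1001 → (8.000,6.632)–(7.000,6.947)
cell (8,3): code 0010 → (8.000,3.343)–(8.544,4.000)
cell (8,4): code 0011 → (8.544,4.000)–(8.807,5.000)
cell (8,5): code 0011 → (8.807,5.000)–(8.578,6.000)
cell (8,6): code 0001 → (8.578,6.000)–(8.000,6.632)
total: 26 segments, chained into 2 closed loop(s), length Σ = 19.414740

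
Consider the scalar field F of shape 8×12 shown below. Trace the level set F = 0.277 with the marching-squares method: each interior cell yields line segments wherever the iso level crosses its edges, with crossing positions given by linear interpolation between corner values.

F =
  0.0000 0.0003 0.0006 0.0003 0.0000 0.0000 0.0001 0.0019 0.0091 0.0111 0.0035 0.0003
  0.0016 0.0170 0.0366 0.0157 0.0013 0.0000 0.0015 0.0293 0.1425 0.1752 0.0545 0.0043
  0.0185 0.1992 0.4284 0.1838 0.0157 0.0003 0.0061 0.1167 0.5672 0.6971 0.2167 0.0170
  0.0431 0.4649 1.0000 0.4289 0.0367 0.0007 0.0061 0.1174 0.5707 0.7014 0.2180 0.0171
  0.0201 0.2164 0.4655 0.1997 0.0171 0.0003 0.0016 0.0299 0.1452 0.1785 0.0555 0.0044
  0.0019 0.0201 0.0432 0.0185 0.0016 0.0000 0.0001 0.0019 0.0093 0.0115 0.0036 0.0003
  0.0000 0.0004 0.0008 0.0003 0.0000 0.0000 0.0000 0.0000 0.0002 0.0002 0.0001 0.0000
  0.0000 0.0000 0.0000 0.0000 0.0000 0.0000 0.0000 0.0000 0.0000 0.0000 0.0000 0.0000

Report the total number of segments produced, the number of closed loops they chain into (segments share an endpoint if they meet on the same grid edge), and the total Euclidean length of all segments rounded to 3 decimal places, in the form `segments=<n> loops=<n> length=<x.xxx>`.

cell (1,1): code 0100 → (1.614,2.000)–(2.000,1.339)
cell (1,2): code 1000 → (2.000,2.619)–(1.614,2.000)
cell (1,7): code 0100 → (1.317,8.000)–(2.000,7.356)
cell (1,8): code 1100 → (1.195,9.000)–(1.317,8.000)
cell (1,9): code 1000 → (2.000,9.874)–(1.195,9.000)
cell (2,0): code 0100 → (2.293,1.000)–(3.000,0.555)
cell (2,1): code 1110 → (2.000,1.339)–(2.293,1.000)
cell (2,2): code 1101 → (2.380,3.000)–(2.000,2.619)
cell (2,3): code 1000 → (3.000,3.387)–(2.380,3.000)
cell (2,7): code 0110 → (2.000,7.356)–(3.000,7.352)
cell (2,9): code 1001 → (3.000,9.878)–(2.000,9.874)
cell (3,0): code 0010 → (3.000,0.555)–(3.756,1.000)
cell (3,1): code 0111 → (3.756,1.000)–(4.000,1.243)
cell (3,2): code 1011 → (4.000,2.709)–(3.663,3.000)
cell (3,3): code 0001 → (3.663,3.000)–(3.000,3.387)
cell (3,7): code 0010 → (3.000,7.352)–(3.690,8.000)
cell (3,8): code 0011 → (3.690,8.000)–(3.812,9.000)
cell (3,9): code 0001 → (3.812,9.000)–(3.000,9.878)
cell (4,1): code 0010 → (4.000,1.243)–(4.446,2.000)
cell (4,2): code 0001 → (4.446,2.000)–(4.000,2.709)
total: 20 segments, chained into 2 closed loop(s), length Σ = 16.484386

segments=20 loops=2 length=16.484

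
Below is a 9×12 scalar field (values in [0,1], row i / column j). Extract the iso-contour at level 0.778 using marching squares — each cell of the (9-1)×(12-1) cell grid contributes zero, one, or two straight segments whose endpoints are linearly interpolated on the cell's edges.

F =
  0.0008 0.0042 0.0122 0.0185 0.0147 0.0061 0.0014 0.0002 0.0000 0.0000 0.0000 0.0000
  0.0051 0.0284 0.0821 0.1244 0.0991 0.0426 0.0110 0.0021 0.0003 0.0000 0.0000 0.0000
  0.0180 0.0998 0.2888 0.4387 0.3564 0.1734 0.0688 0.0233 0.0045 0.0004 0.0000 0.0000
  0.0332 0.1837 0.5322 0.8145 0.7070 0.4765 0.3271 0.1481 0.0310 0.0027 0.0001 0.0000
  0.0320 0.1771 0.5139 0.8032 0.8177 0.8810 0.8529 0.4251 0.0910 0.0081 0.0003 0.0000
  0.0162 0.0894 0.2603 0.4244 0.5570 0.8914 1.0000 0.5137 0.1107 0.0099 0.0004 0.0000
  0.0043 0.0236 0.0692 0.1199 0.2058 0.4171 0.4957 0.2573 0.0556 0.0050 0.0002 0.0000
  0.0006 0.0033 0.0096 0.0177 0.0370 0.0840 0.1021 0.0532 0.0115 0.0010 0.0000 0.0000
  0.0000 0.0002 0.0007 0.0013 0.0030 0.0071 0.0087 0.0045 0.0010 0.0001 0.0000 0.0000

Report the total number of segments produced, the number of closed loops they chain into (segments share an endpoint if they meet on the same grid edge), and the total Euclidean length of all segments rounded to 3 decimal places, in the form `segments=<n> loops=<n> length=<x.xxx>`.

cell (2,2): code 0100 → (2.903,3.000)–(3.000,2.871)
cell (2,3): code 1000 → (3.000,3.340)–(2.903,3.000)
cell (3,2): code 0110 → (3.000,2.871)–(4.000,2.913)
cell (3,3): code 1101 → (3.641,4.000)–(3.000,3.340)
cell (3,4): code 1100 → (3.745,5.000)–(3.641,4.000)
cell (3,5): code 1100 → (3.858,6.000)–(3.745,5.000)
cell (3,6): code 1000 → (4.000,6.175)–(3.858,6.000)
cell (4,2): code 0010 → (4.000,2.913)–(4.067,3.000)
cell (4,3): code 0011 → (4.067,3.000)–(4.152,4.000)
cell (4,4): code 0111 → (4.152,4.000)–(5.000,4.661)
cell (4,6): code 1001 → (5.000,6.457)–(4.000,6.175)
cell (5,4): code 0010 → (5.000,4.661)–(5.239,5.000)
cell (5,5): code 0011 → (5.239,5.000)–(5.440,6.000)
cell (5,6): code 0001 → (5.440,6.000)–(5.000,6.457)
total: 14 segments, chained into 1 closed loop(s), length Σ = 9.969917

segments=14 loops=1 length=9.970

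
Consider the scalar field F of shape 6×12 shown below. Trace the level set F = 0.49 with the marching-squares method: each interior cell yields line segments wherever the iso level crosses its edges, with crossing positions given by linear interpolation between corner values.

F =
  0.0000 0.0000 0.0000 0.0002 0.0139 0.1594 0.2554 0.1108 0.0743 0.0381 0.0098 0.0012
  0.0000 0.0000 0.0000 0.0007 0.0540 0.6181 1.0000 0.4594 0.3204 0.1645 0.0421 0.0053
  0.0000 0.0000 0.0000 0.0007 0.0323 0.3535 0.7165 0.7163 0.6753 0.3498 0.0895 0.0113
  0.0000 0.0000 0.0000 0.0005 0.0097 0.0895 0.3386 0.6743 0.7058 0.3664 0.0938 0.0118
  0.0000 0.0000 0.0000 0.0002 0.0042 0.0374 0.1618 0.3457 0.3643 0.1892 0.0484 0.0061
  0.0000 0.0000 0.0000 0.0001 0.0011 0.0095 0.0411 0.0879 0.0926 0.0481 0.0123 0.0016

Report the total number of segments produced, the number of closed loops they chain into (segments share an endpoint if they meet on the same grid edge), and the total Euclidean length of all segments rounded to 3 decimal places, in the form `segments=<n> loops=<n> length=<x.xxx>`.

segments=14 loops=1 length=10.899

cell (0,4): code 0100 → (0.721,5.000)–(1.000,4.773)
cell (0,5): code 1100 → (0.315,6.000)–(0.721,5.000)
cell (0,6): code 1000 → (1.000,6.943)–(0.315,6.000)
cell (1,4): code 0010 → (1.000,4.773)–(1.484,5.000)
cell (1,5): code 0111 → (1.484,5.000)–(2.000,5.376)
cell (1,6): code 1101 → (1.119,7.000)–(1.000,6.943)
cell (1,7): code 1100 → (1.478,8.000)–(1.119,7.000)
cell (1,8): code 1000 → (2.000,8.569)–(1.478,8.000)
cell (2,5): code 0010 → (2.000,5.376)–(2.599,6.000)
cell (2,6): code 0111 → (2.599,6.000)–(3.000,6.451)
cell (2,8): code 1001 → (3.000,8.636)–(2.000,8.569)
cell (3,6): code 0010 → (3.000,6.451)–(3.561,7.000)
cell (3,7): code 0011 → (3.561,7.000)–(3.632,8.000)
cell (3,8): code 0001 → (3.632,8.000)–(3.000,8.636)
total: 14 segments, chained into 1 closed loop(s), length Σ = 10.899226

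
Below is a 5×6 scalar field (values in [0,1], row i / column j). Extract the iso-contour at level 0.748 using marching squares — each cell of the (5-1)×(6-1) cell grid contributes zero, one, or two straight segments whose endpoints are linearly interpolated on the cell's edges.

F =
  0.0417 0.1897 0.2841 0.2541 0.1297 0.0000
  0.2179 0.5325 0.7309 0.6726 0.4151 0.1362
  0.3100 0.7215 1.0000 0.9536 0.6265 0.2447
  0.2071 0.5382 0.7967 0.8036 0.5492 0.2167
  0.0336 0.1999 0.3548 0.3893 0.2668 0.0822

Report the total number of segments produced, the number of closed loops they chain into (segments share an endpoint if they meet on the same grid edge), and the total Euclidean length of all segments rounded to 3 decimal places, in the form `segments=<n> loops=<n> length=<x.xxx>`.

segments=8 loops=1 length=7.073

cell (1,1): code 0100 → (1.064,2.000)–(2.000,1.095)
cell (1,2): code 1100 → (1.268,3.000)–(1.064,2.000)
cell (1,3): code 1000 → (2.000,3.629)–(1.268,3.000)
cell (2,1): code 0110 → (2.000,1.095)–(3.000,1.812)
cell (2,3): code 1001 → (3.000,3.219)–(2.000,3.629)
cell (3,1): code 0010 → (3.000,1.812)–(3.110,2.000)
cell (3,2): code 0011 → (3.110,2.000)–(3.134,3.000)
cell (3,3): code 0001 → (3.134,3.000)–(3.000,3.219)
total: 8 segments, chained into 1 closed loop(s), length Σ = 7.073495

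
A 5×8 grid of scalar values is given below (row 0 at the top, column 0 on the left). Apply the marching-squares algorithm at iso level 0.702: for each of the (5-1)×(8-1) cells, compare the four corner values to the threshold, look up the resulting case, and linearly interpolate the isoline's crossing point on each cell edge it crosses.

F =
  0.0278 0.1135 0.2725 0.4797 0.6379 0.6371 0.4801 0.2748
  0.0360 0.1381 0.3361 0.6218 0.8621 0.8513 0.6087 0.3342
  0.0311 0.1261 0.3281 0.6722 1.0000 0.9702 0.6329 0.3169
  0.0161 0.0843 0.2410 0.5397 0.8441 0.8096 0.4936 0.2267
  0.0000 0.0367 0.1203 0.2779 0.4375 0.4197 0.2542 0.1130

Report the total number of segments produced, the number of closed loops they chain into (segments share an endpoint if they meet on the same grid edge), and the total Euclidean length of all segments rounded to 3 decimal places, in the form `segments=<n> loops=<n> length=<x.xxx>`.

segments=10 loops=1 length=9.168

cell (0,3): code 0100 → (0.286,4.000)–(1.000,3.334)
cell (0,4): code 1100 → (0.303,5.000)–(0.286,4.000)
cell (0,5): code 1000 → (1.000,5.615)–(0.303,5.000)
cell (1,3): code 0110 → (1.000,3.334)–(2.000,3.091)
cell (1,5): code 1001 → (2.000,5.795)–(1.000,5.615)
cell (2,3): code 0110 → (2.000,3.091)–(3.000,3.533)
cell (2,5): code 1001 → (3.000,5.341)–(2.000,5.795)
cell (3,3): code 0010 → (3.000,3.533)–(3.349,4.000)
cell (3,4): code 0011 → (3.349,4.000)–(3.276,5.000)
cell (3,5): code 0001 → (3.276,5.000)–(3.000,5.341)
total: 10 segments, chained into 1 closed loop(s), length Σ = 9.167759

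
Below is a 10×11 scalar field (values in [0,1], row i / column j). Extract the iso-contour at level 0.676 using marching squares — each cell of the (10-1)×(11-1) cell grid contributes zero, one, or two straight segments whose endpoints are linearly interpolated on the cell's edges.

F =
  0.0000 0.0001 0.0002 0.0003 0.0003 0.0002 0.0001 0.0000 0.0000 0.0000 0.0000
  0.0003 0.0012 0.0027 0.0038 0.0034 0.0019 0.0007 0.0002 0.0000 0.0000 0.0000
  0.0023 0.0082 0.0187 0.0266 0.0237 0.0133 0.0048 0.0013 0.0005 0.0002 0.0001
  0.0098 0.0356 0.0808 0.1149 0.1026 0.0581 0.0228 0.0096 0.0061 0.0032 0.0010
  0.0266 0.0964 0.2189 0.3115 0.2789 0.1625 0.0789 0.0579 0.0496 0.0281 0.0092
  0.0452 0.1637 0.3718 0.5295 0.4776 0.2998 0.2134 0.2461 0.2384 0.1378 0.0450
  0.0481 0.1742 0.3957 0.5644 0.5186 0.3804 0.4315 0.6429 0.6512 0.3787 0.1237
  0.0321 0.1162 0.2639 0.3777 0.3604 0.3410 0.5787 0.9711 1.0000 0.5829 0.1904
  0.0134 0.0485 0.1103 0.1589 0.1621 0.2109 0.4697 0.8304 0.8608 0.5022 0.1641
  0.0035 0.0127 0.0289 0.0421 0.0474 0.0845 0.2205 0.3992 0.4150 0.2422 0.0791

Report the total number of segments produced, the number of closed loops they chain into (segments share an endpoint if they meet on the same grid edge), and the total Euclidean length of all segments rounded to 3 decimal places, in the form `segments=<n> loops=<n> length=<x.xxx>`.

cell (6,6): code 0100 → (6.101,7.000)–(7.000,6.248)
cell (6,7): code 1100 → (6.071,8.000)–(6.101,7.000)
cell (6,8): code 1000 → (7.000,8.777)–(6.071,8.000)
cell (7,6): code 0110 → (7.000,6.248)–(8.000,6.572)
cell (7,8): code 1001 → (8.000,8.515)–(7.000,8.777)
cell (8,6): code 0010 → (8.000,6.572)–(8.358,7.000)
cell (8,7): code 0011 → (8.358,7.000)–(8.415,8.000)
cell (8,8): code 0001 → (8.415,8.000)–(8.000,8.515)
total: 8 segments, chained into 1 closed loop(s), length Σ = 7.689350

segments=8 loops=1 length=7.689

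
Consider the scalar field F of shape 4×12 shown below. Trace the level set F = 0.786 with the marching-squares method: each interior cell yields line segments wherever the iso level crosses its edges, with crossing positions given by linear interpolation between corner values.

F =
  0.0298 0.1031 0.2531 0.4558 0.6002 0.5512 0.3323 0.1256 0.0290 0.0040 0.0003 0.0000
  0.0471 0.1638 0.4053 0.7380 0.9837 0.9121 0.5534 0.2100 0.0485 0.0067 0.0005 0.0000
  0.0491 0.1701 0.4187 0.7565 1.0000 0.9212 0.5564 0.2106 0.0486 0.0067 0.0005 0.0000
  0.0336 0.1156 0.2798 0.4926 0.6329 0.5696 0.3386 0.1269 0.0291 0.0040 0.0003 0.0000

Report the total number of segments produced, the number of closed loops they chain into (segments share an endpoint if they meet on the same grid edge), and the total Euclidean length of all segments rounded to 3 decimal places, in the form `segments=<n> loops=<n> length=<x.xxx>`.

cell (0,3): code 0100 → (0.484,4.000)–(1.000,3.195)
cell (0,4): code 1100 → (0.651,5.000)–(0.484,4.000)
cell (0,5): code 1000 → (1.000,5.352)–(0.651,5.000)
cell (1,3): code 0110 → (1.000,3.195)–(2.000,3.121)
cell (1,5): code 1001 → (2.000,5.371)–(1.000,5.352)
cell (2,3): code 0010 → (2.000,3.121)–(2.583,4.000)
cell (2,4): code 0011 → (2.583,4.000)–(2.385,5.000)
cell (2,5): code 0001 → (2.385,5.000)–(2.000,5.371)
total: 8 segments, chained into 1 closed loop(s), length Σ = 7.076063

segments=8 loops=1 length=7.076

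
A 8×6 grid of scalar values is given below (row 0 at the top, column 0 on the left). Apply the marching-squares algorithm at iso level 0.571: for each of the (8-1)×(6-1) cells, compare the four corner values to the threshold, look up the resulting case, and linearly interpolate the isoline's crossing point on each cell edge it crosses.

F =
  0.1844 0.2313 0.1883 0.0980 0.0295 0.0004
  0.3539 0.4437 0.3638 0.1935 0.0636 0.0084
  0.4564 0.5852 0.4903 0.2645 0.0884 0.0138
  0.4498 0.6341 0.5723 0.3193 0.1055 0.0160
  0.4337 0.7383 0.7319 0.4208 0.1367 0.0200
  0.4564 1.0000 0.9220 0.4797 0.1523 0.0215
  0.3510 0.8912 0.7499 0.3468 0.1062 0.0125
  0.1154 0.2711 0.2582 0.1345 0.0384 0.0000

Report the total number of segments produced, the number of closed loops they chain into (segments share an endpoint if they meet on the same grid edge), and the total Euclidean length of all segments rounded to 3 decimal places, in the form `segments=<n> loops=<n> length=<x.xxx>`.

cell (1,0): code 0100 → (1.900,1.000)–(2.000,0.890)
cell (1,1): code 1000 → (2.000,1.150)–(1.900,1.000)
cell (2,0): code 0110 → (2.000,0.890)–(3.000,0.658)
cell (2,1): code 1101 → (2.984,2.000)–(2.000,1.150)
cell (2,2): code 1000 → (3.000,2.005)–(2.984,2.000)
cell (3,0): code 0110 → (3.000,0.658)–(4.000,0.451)
cell (3,2): code 1001 → (4.000,2.517)–(3.000,2.005)
cell (4,0): code 0110 → (4.000,0.451)–(5.000,0.211)
cell (4,2): code 1001 → (5.000,2.794)–(4.000,2.517)
cell (5,0): code 0110 → (5.000,0.211)–(6.000,0.407)
cell (5,2): code 1001 → (6.000,2.444)–(5.000,2.794)
cell (6,0): code 0010 → (6.000,0.407)–(6.516,1.000)
cell (6,1): code 0011 → (6.516,1.000)–(6.364,2.000)
cell (6,2): code 0001 → (6.364,2.000)–(6.000,2.444)
total: 14 segments, chained into 1 closed loop(s), length Σ = 11.333758

segments=14 loops=1 length=11.334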